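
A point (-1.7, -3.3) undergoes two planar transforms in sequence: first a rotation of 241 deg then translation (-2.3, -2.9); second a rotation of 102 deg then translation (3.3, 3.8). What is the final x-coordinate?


After transform 1:
x1 = cos(241)*-1.7 - sin(241)*-3.3 + -2.3 = -4.3621
y1 = sin(241)*-1.7 + cos(241)*-3.3 + -2.9 = 0.1867
After transform 2:
x2 = cos(102)*-4.3621 - sin(102)*0.1867 + 3.3
= 4.0243


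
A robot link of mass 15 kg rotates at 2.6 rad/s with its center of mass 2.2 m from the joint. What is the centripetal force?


F = m * omega^2 * r
= 15 * 2.6^2 * 2.2
= 15 * 6.76 * 2.2
= 223.08 N


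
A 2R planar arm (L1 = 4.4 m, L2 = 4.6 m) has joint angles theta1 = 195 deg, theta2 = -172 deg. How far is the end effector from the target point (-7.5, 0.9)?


End effector via forward kinematics:
x = L1*cos(t1) + L2*cos(t1+t2) = -0.0158
y = L1*sin(t1) + L2*sin(t1+t2) = 0.6586
Distance to target:
d = sqrt((-7.5 - -0.0158)^2 + (0.9 - 0.6586)^2)
= sqrt(56.014 + 0.0583)
= 7.4881 m


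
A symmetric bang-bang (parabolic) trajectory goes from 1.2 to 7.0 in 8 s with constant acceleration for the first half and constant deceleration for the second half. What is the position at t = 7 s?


Symmetric rest-to-rest: each phase covers (pf-p0)/2 in time T/2. 0.5*a*(T/2)^2 = (pf-p0)/2 => a = 4*(pf-p0)/T^2
a = 4*(7.0-1.2)/8^2 = 0.3625
t = 7 is in the deceleration phase (t > T/2).
p = pf - 0.5*a*(T-t)^2 = 7.0 - 0.5*0.3625*1^2
= 6.8187


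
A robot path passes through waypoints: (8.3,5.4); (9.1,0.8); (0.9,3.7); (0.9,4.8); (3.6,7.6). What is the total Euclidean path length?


Segment lengths:
  seg1 = sqrt((0.8)^2 + (-4.6)^2) = 4.669
  seg2 = sqrt((-8.2)^2 + (2.9)^2) = 8.6977
  seg3 = sqrt((0.0)^2 + (1.1)^2) = 1.1
  seg4 = sqrt((2.7)^2 + (2.8)^2) = 3.8897
Total = 18.3565


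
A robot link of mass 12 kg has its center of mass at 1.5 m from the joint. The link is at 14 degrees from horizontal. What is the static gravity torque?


tau = m*g*L*cos(angle)
= 12 * 9.81 * 1.5 * cos(14 deg)
= 12 * 9.81 * 1.5 * 0.9703
= 171.3348 Nm


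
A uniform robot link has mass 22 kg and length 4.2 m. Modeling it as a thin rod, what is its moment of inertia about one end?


I = (1/3) * m * L^2
= (1/3) * 22 * 4.2^2
= 0.333333 * 22 * 17.64
= 129.36 kg*m^2


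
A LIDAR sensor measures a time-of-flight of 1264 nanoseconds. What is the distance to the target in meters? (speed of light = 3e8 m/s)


tof = 1264 ns = 1.264e-06 s
dist = c * tof / 2
= 3e8 * 1.264e-06 / 2
= 189.6 m


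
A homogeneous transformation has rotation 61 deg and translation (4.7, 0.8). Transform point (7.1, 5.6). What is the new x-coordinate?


x' = cos(theta)*px - sin(theta)*py + tx
= 0.4848*7.1 - 0.8746*5.6 + 4.7
= 3.2443


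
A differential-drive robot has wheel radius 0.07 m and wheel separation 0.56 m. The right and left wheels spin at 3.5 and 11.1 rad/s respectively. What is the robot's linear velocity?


vR = r*wR = 0.07*3.5 = 0.245 m/s
vL = r*wL = 0.07*11.1 = 0.777 m/s
v = (vR+vL)/2 = 0.511 m/s
omega = (vR-vL)/L = -0.95 rad/s
linear velocity = 0.511 m/s


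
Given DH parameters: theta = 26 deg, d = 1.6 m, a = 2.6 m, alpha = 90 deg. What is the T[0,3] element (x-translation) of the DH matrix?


T[0,3] = a * cos(theta)
= 2.6 * cos(26 deg)
= 2.6 * 0.8988
= 2.3369


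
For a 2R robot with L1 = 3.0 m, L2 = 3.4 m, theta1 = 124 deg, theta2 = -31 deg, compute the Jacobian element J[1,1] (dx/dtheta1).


J[1,1] = -L1*sin(t1) - L2*sin(t1+t2)
= -3.0*sin(124) - 3.4*sin(93)
= -5.8825


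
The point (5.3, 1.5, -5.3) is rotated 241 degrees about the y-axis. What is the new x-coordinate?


Rotation about y-axis: x' = x*cos(theta) + z*sin(theta)
= 5.3 * -0.4848 + -5.3 * -0.8746
= 2.066


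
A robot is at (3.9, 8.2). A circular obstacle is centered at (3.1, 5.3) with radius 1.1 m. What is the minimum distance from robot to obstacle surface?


center_dist = sqrt((3.9-3.1)^2 + (8.2-5.3)^2)
= sqrt(0.64 + 8.41)
= 3.0083
min_dist = center_dist - radius = 3.0083 - 1.1 = 1.9083 m


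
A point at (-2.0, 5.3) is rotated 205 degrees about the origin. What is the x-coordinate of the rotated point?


x' = x*cos(theta) - y*sin(theta)
cos(205 deg) = -0.9063, sin(205 deg) = -0.4226
x' = -2.0 * -0.9063 - 5.3 * -0.4226
= 1.8126 - -2.2399
= 4.0525


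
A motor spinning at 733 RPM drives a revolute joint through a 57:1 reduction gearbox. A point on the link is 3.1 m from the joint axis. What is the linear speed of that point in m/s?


omega_motor = 733 * 2*pi/60 = 76.7596 rad/s
omega_joint = omega_motor / 57 = 1.3467 rad/s
v = omega_joint * r = 1.3467 * 3.1
= 4.1746 m/s


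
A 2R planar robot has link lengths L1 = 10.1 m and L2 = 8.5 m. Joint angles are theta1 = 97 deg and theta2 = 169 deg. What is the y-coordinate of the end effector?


Convert angles to radians: theta1 = 1.693, theta2 = 2.9496
y = L1*sin(theta1) + L2*sin(theta1+theta2)
y = 10.0247 + -8.4793
y = 1.5454


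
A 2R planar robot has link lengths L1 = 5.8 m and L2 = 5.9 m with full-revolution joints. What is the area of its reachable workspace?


r_max = L1 + L2 = 11.7 m
r_min = |L1 - L2| = 0.1 m
Area = pi*(r_max^2 - r_min^2)
= pi*(136.89 - 0.01)
= pi * 136.88
= 430.0212 m^2


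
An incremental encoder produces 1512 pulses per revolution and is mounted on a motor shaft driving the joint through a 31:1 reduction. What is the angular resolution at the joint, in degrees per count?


counts per rev = 1512
effective counts at joint = 1512 * 31 = 46872
resolution = 360 / 46872
= 0.0077 deg/count


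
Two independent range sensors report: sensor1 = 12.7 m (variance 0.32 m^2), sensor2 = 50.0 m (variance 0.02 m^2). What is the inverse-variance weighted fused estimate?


w1 = (1/var1) / (1/var1 + 1/var2)
   = 3.125 / (3.125 + 50.0) = 0.0588
w2 = 1 - w1 = 0.9412
fused = w1*s1 + w2*s2 = 0.7471 + 47.0588
= 47.8059 m


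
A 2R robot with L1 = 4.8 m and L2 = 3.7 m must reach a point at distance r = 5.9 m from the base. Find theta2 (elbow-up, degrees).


cos(theta2) = (r^2 - L1^2 - L2^2) / (2*L1*L2)
cos(theta2) = (34.81 - 23.04 - 13.69) / 35.52
cos(theta2) = -0.054054
theta2 = 93.0986 degrees


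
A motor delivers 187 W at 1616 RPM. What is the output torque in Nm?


omega = 1616 * 2*pi/60 = 169.2271 rad/s
tau = P / omega = 187 / 169.2271
= 1.105 Nm


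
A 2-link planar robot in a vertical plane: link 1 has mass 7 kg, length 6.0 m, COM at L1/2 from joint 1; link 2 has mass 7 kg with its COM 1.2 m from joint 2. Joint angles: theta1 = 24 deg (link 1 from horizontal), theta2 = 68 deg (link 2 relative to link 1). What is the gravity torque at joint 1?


Horizontal distance from joint 1 to link-1 COM:
  x_c1 = (L1/2)*cos(t1) = 3.0 * 0.9135 = 2.7406 m
Horizontal distance from joint 1 to link-2 COM:
  x_c2 = L1*cos(t1) + Lc2*cos(t1+t2)
       = 6.0*0.9135 + 1.2*-0.0349 = 5.4394 m
tau1 = m1*g*x_c1 + m2*g*x_c2
     = 7*9.81*2.7406 + 7*9.81*5.4394
     = 188.1995 + 373.5231
     = 561.7226 Nm


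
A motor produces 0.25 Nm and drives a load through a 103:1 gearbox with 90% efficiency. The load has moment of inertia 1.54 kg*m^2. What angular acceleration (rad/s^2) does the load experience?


tau_out = tau_motor * N * eta
= 0.25 * 103 * 0.9 = 23.175 Nm
alpha = tau_out / I = 23.175 / 1.54
= 15.0487 rad/s^2


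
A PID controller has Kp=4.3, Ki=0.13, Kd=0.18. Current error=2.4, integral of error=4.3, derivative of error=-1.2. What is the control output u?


u = Kp*e + Ki*int(e) + Kd*de/dt
= 4.3*2.4 + 0.13*4.3 + 0.18*(-1.2)
= 10.32 + 0.559 + -0.216
= 10.663


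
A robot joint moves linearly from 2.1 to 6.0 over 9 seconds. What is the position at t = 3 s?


s = t/T = 3/9 = 0.3333
p(t) = p0 + (pf-p0)*s
= 2.1 + (6.0 - 2.1) * 0.3333
= 3.4


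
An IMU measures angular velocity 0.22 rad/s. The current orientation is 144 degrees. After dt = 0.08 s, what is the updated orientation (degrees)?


delta_theta = w * dt = 0.22 * 0.08 = 0.0176 rad
= 1.0084 deg
theta_new = 144 + 1.0084 = 145.0084 deg


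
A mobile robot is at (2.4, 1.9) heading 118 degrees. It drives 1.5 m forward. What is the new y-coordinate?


y_new = y0 + d*sin(theta)
= 1.9 + 1.5*sin(118)
= 1.9 + 1.3244
= 3.2244


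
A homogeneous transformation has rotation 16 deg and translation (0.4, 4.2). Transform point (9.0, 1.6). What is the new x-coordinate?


x' = cos(theta)*px - sin(theta)*py + tx
= 0.9613*9.0 - 0.2756*1.6 + 0.4
= 8.6103


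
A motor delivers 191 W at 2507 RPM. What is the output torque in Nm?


omega = 2507 * 2*pi/60 = 262.5324 rad/s
tau = P / omega = 191 / 262.5324
= 0.7275 Nm


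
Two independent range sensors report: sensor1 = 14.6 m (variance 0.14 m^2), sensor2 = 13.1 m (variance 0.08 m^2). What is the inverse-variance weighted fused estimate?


w1 = (1/var1) / (1/var1 + 1/var2)
   = 7.1429 / (7.1429 + 12.5) = 0.3636
w2 = 1 - w1 = 0.6364
fused = w1*s1 + w2*s2 = 5.3091 + 8.3364
= 13.6455 m


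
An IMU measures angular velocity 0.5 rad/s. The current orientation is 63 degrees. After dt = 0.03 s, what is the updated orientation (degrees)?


delta_theta = w * dt = 0.5 * 0.03 = 0.015 rad
= 0.8594 deg
theta_new = 63 + 0.8594 = 63.8594 deg


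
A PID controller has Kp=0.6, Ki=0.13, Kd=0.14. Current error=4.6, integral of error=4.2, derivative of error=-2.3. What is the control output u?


u = Kp*e + Ki*int(e) + Kd*de/dt
= 0.6*4.6 + 0.13*4.2 + 0.14*(-2.3)
= 2.76 + 0.546 + -0.322
= 2.984


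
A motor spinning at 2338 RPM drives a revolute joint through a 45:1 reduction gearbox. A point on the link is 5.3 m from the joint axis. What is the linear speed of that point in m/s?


omega_motor = 2338 * 2*pi/60 = 244.8348 rad/s
omega_joint = omega_motor / 45 = 5.4408 rad/s
v = omega_joint * r = 5.4408 * 5.3
= 28.8361 m/s


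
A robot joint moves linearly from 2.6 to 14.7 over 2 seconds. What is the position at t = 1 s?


s = t/T = 1/2 = 0.5
p(t) = p0 + (pf-p0)*s
= 2.6 + (14.7 - 2.6) * 0.5
= 8.65


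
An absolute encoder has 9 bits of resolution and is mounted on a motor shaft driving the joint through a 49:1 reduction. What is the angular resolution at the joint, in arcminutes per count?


counts = 2^9 = 512
effective counts at joint = 512 * 49 = 25088
resolution = 360*60 / 25088
= 0.861 arcmin/count


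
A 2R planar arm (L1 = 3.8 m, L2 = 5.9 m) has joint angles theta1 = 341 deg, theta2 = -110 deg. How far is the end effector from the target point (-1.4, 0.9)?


End effector via forward kinematics:
x = L1*cos(t1) + L2*cos(t1+t2) = -0.12
y = L1*sin(t1) + L2*sin(t1+t2) = -5.8223
Distance to target:
d = sqrt((-1.4 - -0.12)^2 + (0.9 - -5.8223)^2)
= sqrt(1.6383 + 45.1896)
= 6.8431 m


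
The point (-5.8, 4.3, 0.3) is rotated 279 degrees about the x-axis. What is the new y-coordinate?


Rotation about x-axis: y' = y*cos(theta) - z*sin(theta)
= 4.3 * 0.1564 - 0.3 * -0.9877
= 0.969


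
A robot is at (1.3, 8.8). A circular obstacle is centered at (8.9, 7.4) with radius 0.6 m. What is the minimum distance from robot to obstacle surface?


center_dist = sqrt((1.3-8.9)^2 + (8.8-7.4)^2)
= sqrt(57.76 + 1.96)
= 7.7279
min_dist = center_dist - radius = 7.7279 - 0.6 = 7.1279 m


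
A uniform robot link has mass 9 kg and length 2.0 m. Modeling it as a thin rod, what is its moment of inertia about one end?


I = (1/3) * m * L^2
= (1/3) * 9 * 2.0^2
= 0.333333 * 9 * 4.0
= 12.0 kg*m^2


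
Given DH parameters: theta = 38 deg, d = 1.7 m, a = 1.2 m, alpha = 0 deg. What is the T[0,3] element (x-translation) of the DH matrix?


T[0,3] = a * cos(theta)
= 1.2 * cos(38 deg)
= 1.2 * 0.788
= 0.9456


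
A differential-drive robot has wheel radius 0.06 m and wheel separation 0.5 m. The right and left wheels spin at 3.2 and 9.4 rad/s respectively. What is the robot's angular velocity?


vR = r*wR = 0.06*3.2 = 0.192 m/s
vL = r*wL = 0.06*9.4 = 0.564 m/s
v = (vR+vL)/2 = 0.378 m/s
omega = (vR-vL)/L = -0.744 rad/s
angular velocity = -0.744 rad/s


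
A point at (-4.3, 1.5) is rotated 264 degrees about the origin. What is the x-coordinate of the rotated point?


x' = x*cos(theta) - y*sin(theta)
cos(264 deg) = -0.1045, sin(264 deg) = -0.9945
x' = -4.3 * -0.1045 - 1.5 * -0.9945
= 0.4495 - -1.4918
= 1.9413


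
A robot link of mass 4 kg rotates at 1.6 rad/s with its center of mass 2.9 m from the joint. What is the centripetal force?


F = m * omega^2 * r
= 4 * 1.6^2 * 2.9
= 4 * 2.56 * 2.9
= 29.696 N


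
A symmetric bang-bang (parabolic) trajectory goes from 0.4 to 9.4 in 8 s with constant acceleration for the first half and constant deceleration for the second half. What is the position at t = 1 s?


Symmetric rest-to-rest: each phase covers (pf-p0)/2 in time T/2. 0.5*a*(T/2)^2 = (pf-p0)/2 => a = 4*(pf-p0)/T^2
a = 4*(9.4-0.4)/8^2 = 0.5625
t = 1 is in the acceleration phase (t <= T/2).
p = p0 + 0.5*a*t^2 = 0.4 + 0.5*0.5625*1^2
= 0.6813


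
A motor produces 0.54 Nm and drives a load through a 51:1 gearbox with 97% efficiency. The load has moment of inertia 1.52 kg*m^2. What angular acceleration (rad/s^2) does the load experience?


tau_out = tau_motor * N * eta
= 0.54 * 51 * 0.97 = 26.7138 Nm
alpha = tau_out / I = 26.7138 / 1.52
= 17.5749 rad/s^2


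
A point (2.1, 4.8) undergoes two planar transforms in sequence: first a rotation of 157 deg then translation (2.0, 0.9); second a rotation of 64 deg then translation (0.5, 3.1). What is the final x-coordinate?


After transform 1:
x1 = cos(157)*2.1 - sin(157)*4.8 + 2.0 = -1.8086
y1 = sin(157)*2.1 + cos(157)*4.8 + 0.9 = -2.6979
After transform 2:
x2 = cos(64)*-1.8086 - sin(64)*-2.6979 + 0.5
= 2.132


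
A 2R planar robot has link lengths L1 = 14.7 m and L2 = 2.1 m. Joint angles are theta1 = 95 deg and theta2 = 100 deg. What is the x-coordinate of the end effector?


Convert angles to radians: theta1 = 1.6581, theta2 = 1.7453
x = L1*cos(theta1) + L2*cos(theta1+theta2)
x = -1.2812 + -2.0284
x = -3.3096


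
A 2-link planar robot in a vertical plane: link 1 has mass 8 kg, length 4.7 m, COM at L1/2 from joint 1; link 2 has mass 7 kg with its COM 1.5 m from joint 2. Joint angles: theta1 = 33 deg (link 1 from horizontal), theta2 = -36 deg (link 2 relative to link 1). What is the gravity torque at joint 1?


Horizontal distance from joint 1 to link-1 COM:
  x_c1 = (L1/2)*cos(t1) = 2.35 * 0.8387 = 1.9709 m
Horizontal distance from joint 1 to link-2 COM:
  x_c2 = L1*cos(t1) + Lc2*cos(t1+t2)
       = 4.7*0.8387 + 1.5*0.9986 = 5.4397 m
tau1 = m1*g*x_c1 + m2*g*x_c2
     = 8*9.81*1.9709 + 7*9.81*5.4397
     = 154.6743 + 373.5439
     = 528.2183 Nm


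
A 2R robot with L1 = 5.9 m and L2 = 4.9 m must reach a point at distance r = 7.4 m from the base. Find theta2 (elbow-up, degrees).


cos(theta2) = (r^2 - L1^2 - L2^2) / (2*L1*L2)
cos(theta2) = (54.76 - 34.81 - 24.01) / 57.82
cos(theta2) = -0.070218
theta2 = 94.0265 degrees


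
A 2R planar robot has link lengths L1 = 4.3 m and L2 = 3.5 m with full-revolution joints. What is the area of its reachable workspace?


r_max = L1 + L2 = 7.8 m
r_min = |L1 - L2| = 0.8 m
Area = pi*(r_max^2 - r_min^2)
= pi*(60.84 - 0.64)
= pi * 60.2
= 189.1239 m^2


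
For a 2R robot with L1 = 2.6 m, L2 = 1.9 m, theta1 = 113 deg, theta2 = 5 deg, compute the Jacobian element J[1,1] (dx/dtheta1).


J[1,1] = -L1*sin(t1) - L2*sin(t1+t2)
= -2.6*sin(113) - 1.9*sin(118)
= -4.0709


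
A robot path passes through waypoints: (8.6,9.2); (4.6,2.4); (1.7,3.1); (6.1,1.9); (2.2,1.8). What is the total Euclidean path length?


Segment lengths:
  seg1 = sqrt((-4.0)^2 + (-6.8)^2) = 7.8892
  seg2 = sqrt((-2.9)^2 + (0.7)^2) = 2.9833
  seg3 = sqrt((4.4)^2 + (-1.2)^2) = 4.5607
  seg4 = sqrt((-3.9)^2 + (-0.1)^2) = 3.9013
Total = 19.3345


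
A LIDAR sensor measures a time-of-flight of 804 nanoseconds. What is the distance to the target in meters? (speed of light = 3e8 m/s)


tof = 804 ns = 8.04e-07 s
dist = c * tof / 2
= 3e8 * 8.04e-07 / 2
= 120.6 m


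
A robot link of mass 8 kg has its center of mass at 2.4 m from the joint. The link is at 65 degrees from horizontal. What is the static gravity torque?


tau = m*g*L*cos(angle)
= 8 * 9.81 * 2.4 * cos(65 deg)
= 8 * 9.81 * 2.4 * 0.4226
= 79.601 Nm


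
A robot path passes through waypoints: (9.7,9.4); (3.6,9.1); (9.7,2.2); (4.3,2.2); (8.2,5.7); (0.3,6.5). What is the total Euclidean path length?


Segment lengths:
  seg1 = sqrt((-6.1)^2 + (-0.3)^2) = 6.1074
  seg2 = sqrt((6.1)^2 + (-6.9)^2) = 9.2098
  seg3 = sqrt((-5.4)^2 + (0.0)^2) = 5.4
  seg4 = sqrt((3.9)^2 + (3.5)^2) = 5.2402
  seg5 = sqrt((-7.9)^2 + (0.8)^2) = 7.9404
Total = 33.8978


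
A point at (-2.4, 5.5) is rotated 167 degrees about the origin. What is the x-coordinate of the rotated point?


x' = x*cos(theta) - y*sin(theta)
cos(167 deg) = -0.9744, sin(167 deg) = 0.225
x' = -2.4 * -0.9744 - 5.5 * 0.225
= 2.3385 - 1.2372
= 1.1013


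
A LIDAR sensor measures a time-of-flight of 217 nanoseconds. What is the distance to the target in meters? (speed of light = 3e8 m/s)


tof = 217 ns = 2.17e-07 s
dist = c * tof / 2
= 3e8 * 2.17e-07 / 2
= 32.55 m


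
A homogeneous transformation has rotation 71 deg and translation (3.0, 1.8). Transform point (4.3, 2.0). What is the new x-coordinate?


x' = cos(theta)*px - sin(theta)*py + tx
= 0.3256*4.3 - 0.9455*2.0 + 3.0
= 2.5089


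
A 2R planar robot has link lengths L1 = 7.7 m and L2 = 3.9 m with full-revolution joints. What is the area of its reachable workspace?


r_max = L1 + L2 = 11.6 m
r_min = |L1 - L2| = 3.8 m
Area = pi*(r_max^2 - r_min^2)
= pi*(134.56 - 14.44)
= pi * 120.12
= 377.3681 m^2


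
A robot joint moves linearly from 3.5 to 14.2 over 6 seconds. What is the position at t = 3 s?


s = t/T = 3/6 = 0.5
p(t) = p0 + (pf-p0)*s
= 3.5 + (14.2 - 3.5) * 0.5
= 8.85


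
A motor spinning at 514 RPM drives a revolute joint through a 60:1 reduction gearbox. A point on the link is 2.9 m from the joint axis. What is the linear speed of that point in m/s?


omega_motor = 514 * 2*pi/60 = 53.826 rad/s
omega_joint = omega_motor / 60 = 0.8971 rad/s
v = omega_joint * r = 0.8971 * 2.9
= 2.6016 m/s


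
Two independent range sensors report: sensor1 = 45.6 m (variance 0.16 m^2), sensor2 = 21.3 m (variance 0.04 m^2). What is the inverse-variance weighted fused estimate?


w1 = (1/var1) / (1/var1 + 1/var2)
   = 6.25 / (6.25 + 25.0) = 0.2
w2 = 1 - w1 = 0.8
fused = w1*s1 + w2*s2 = 9.12 + 17.04
= 26.16 m


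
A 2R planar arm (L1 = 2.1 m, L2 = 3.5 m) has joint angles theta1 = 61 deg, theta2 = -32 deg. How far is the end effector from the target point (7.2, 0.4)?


End effector via forward kinematics:
x = L1*cos(t1) + L2*cos(t1+t2) = 4.0793
y = L1*sin(t1) + L2*sin(t1+t2) = 3.5335
Distance to target:
d = sqrt((7.2 - 4.0793)^2 + (0.4 - 3.5335)^2)
= sqrt(9.739 + 9.819)
= 4.4224 m


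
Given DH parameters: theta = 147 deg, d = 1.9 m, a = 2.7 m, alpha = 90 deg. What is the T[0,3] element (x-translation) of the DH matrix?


T[0,3] = a * cos(theta)
= 2.7 * cos(147 deg)
= 2.7 * -0.8387
= -2.2644


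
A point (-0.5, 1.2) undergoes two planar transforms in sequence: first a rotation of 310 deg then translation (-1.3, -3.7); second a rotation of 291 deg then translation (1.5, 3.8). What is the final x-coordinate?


After transform 1:
x1 = cos(310)*-0.5 - sin(310)*1.2 + -1.3 = -0.7021
y1 = sin(310)*-0.5 + cos(310)*1.2 + -3.7 = -2.5456
After transform 2:
x2 = cos(291)*-0.7021 - sin(291)*-2.5456 + 1.5
= -1.1282


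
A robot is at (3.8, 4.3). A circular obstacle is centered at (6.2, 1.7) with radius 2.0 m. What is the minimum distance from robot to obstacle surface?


center_dist = sqrt((3.8-6.2)^2 + (4.3-1.7)^2)
= sqrt(5.76 + 6.76)
= 3.5384
min_dist = center_dist - radius = 3.5384 - 2.0 = 1.5384 m


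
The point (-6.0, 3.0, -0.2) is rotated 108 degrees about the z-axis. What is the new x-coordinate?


Rotation about z-axis: x' = x*cos(theta) - y*sin(theta)
= -6.0 * -0.309 - 3.0 * 0.9511
= -0.9991


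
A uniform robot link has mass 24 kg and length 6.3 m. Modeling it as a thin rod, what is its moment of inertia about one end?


I = (1/3) * m * L^2
= (1/3) * 24 * 6.3^2
= 0.333333 * 24 * 39.69
= 317.52 kg*m^2


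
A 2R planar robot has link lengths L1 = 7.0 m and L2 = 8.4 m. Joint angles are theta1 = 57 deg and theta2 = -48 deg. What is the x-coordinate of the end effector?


Convert angles to radians: theta1 = 0.9948, theta2 = -0.8378
x = L1*cos(theta1) + L2*cos(theta1+theta2)
x = 3.8125 + 8.2966
x = 12.1091


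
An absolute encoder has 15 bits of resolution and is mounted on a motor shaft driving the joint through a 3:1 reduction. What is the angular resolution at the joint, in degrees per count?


counts = 2^15 = 32768
effective counts at joint = 32768 * 3 = 98304
resolution = 360 / 98304
= 0.0037 deg/count


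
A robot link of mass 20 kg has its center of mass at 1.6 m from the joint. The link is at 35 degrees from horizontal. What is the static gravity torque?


tau = m*g*L*cos(angle)
= 20 * 9.81 * 1.6 * cos(35 deg)
= 20 * 9.81 * 1.6 * 0.8192
= 257.1482 Nm


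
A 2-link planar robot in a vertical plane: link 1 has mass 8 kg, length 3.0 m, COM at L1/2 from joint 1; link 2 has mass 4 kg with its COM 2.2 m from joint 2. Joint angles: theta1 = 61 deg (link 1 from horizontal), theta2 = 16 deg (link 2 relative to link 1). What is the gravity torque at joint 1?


Horizontal distance from joint 1 to link-1 COM:
  x_c1 = (L1/2)*cos(t1) = 1.5 * 0.4848 = 0.7272 m
Horizontal distance from joint 1 to link-2 COM:
  x_c2 = L1*cos(t1) + Lc2*cos(t1+t2)
       = 3.0*0.4848 + 2.2*0.225 = 1.9493 m
tau1 = m1*g*x_c1 + m2*g*x_c2
     = 8*9.81*0.7272 + 4*9.81*1.9493
     = 57.0718 + 76.4914
     = 133.5632 Nm


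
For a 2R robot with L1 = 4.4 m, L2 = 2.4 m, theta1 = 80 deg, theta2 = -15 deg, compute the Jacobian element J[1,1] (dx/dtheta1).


J[1,1] = -L1*sin(t1) - L2*sin(t1+t2)
= -4.4*sin(80) - 2.4*sin(65)
= -6.5083


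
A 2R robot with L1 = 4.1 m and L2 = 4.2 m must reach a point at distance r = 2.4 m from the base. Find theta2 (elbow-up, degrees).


cos(theta2) = (r^2 - L1^2 - L2^2) / (2*L1*L2)
cos(theta2) = (5.76 - 16.81 - 17.64) / 34.44
cos(theta2) = -0.833043
theta2 = 146.4126 degrees


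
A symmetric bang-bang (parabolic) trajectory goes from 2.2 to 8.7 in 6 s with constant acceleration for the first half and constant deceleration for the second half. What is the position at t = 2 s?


Symmetric rest-to-rest: each phase covers (pf-p0)/2 in time T/2. 0.5*a*(T/2)^2 = (pf-p0)/2 => a = 4*(pf-p0)/T^2
a = 4*(8.7-2.2)/6^2 = 0.7222
t = 2 is in the acceleration phase (t <= T/2).
p = p0 + 0.5*a*t^2 = 2.2 + 0.5*0.7222*2^2
= 3.6444


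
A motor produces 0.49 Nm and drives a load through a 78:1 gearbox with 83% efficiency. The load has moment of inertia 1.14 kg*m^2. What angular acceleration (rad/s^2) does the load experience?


tau_out = tau_motor * N * eta
= 0.49 * 78 * 0.83 = 31.7226 Nm
alpha = tau_out / I = 31.7226 / 1.14
= 27.8268 rad/s^2


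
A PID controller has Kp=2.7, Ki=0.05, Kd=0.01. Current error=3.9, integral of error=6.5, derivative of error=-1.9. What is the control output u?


u = Kp*e + Ki*int(e) + Kd*de/dt
= 2.7*3.9 + 0.05*6.5 + 0.01*(-1.9)
= 10.53 + 0.325 + -0.019
= 10.836


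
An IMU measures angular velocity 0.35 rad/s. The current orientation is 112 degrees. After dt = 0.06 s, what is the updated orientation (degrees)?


delta_theta = w * dt = 0.35 * 0.06 = 0.021 rad
= 1.2032 deg
theta_new = 112 + 1.2032 = 113.2032 deg


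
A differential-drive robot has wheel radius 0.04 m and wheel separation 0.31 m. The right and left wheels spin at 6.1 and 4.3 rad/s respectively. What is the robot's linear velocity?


vR = r*wR = 0.04*6.1 = 0.244 m/s
vL = r*wL = 0.04*4.3 = 0.172 m/s
v = (vR+vL)/2 = 0.208 m/s
omega = (vR-vL)/L = 0.2323 rad/s
linear velocity = 0.208 m/s


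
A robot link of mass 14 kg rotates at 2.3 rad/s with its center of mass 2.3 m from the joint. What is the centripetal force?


F = m * omega^2 * r
= 14 * 2.3^2 * 2.3
= 14 * 5.29 * 2.3
= 170.338 N


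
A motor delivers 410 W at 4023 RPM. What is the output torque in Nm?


omega = 4023 * 2*pi/60 = 421.2876 rad/s
tau = P / omega = 410 / 421.2876
= 0.9732 Nm


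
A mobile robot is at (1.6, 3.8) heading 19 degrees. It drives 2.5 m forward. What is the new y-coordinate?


y_new = y0 + d*sin(theta)
= 3.8 + 2.5*sin(19)
= 3.8 + 0.8139
= 4.6139


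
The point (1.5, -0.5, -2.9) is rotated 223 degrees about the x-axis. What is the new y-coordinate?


Rotation about x-axis: y' = y*cos(theta) - z*sin(theta)
= -0.5 * -0.7314 - -2.9 * -0.682
= -1.6121


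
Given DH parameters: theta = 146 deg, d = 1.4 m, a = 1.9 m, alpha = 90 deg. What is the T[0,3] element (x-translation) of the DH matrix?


T[0,3] = a * cos(theta)
= 1.9 * cos(146 deg)
= 1.9 * -0.829
= -1.5752


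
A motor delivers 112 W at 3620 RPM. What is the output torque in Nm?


omega = 3620 * 2*pi/60 = 379.0855 rad/s
tau = P / omega = 112 / 379.0855
= 0.2954 Nm


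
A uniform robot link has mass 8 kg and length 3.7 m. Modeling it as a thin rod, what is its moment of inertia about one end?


I = (1/3) * m * L^2
= (1/3) * 8 * 3.7^2
= 0.333333 * 8 * 13.69
= 36.5067 kg*m^2


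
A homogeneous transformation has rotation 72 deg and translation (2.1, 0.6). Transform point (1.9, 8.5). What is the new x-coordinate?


x' = cos(theta)*px - sin(theta)*py + tx
= 0.309*1.9 - 0.9511*8.5 + 2.1
= -5.3968


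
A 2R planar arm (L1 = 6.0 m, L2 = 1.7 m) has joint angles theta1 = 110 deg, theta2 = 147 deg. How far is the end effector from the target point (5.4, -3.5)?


End effector via forward kinematics:
x = L1*cos(t1) + L2*cos(t1+t2) = -2.4345
y = L1*sin(t1) + L2*sin(t1+t2) = 3.9817
Distance to target:
d = sqrt((5.4 - -2.4345)^2 + (-3.5 - 3.9817)^2)
= sqrt(61.38 + 55.9762)
= 10.8331 m


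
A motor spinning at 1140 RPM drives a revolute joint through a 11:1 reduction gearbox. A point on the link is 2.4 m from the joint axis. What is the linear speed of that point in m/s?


omega_motor = 1140 * 2*pi/60 = 119.3805 rad/s
omega_joint = omega_motor / 11 = 10.8528 rad/s
v = omega_joint * r = 10.8528 * 2.4
= 26.0467 m/s


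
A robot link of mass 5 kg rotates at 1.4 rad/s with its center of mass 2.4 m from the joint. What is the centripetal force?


F = m * omega^2 * r
= 5 * 1.4^2 * 2.4
= 5 * 1.96 * 2.4
= 23.52 N


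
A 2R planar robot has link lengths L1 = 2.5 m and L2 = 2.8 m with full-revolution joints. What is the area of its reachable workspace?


r_max = L1 + L2 = 5.3 m
r_min = |L1 - L2| = 0.3 m
Area = pi*(r_max^2 - r_min^2)
= pi*(28.09 - 0.09)
= pi * 28.0
= 87.9646 m^2


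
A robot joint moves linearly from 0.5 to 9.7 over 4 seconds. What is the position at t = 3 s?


s = t/T = 3/4 = 0.75
p(t) = p0 + (pf-p0)*s
= 0.5 + (9.7 - 0.5) * 0.75
= 7.4


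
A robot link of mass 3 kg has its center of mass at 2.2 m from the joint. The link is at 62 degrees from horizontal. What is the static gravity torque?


tau = m*g*L*cos(angle)
= 3 * 9.81 * 2.2 * cos(62 deg)
= 3 * 9.81 * 2.2 * 0.4695
= 30.3964 Nm


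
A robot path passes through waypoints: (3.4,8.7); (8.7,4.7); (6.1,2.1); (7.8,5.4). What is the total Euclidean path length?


Segment lengths:
  seg1 = sqrt((5.3)^2 + (-4.0)^2) = 6.64
  seg2 = sqrt((-2.6)^2 + (-2.6)^2) = 3.677
  seg3 = sqrt((1.7)^2 + (3.3)^2) = 3.7121
Total = 14.0291


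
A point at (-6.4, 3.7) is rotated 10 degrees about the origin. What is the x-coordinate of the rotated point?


x' = x*cos(theta) - y*sin(theta)
cos(10 deg) = 0.9848, sin(10 deg) = 0.1736
x' = -6.4 * 0.9848 - 3.7 * 0.1736
= -6.3028 - 0.6425
= -6.9453


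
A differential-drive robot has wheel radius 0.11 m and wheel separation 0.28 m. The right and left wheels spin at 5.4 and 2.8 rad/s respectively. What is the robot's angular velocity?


vR = r*wR = 0.11*5.4 = 0.594 m/s
vL = r*wL = 0.11*2.8 = 0.308 m/s
v = (vR+vL)/2 = 0.451 m/s
omega = (vR-vL)/L = 1.0214 rad/s
angular velocity = 1.0214 rad/s


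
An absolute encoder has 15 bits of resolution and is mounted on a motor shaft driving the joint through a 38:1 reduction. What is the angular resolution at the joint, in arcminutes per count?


counts = 2^15 = 32768
effective counts at joint = 32768 * 38 = 1245184
resolution = 360*60 / 1245184
= 0.0173 arcmin/count


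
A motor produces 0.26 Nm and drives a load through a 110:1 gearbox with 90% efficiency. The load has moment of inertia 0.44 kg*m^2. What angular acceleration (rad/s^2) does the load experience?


tau_out = tau_motor * N * eta
= 0.26 * 110 * 0.9 = 25.74 Nm
alpha = tau_out / I = 25.74 / 0.44
= 58.5 rad/s^2


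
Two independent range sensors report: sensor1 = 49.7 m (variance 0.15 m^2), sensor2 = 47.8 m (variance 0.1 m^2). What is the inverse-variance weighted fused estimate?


w1 = (1/var1) / (1/var1 + 1/var2)
   = 6.6667 / (6.6667 + 10.0) = 0.4
w2 = 1 - w1 = 0.6
fused = w1*s1 + w2*s2 = 19.88 + 28.68
= 48.56 m


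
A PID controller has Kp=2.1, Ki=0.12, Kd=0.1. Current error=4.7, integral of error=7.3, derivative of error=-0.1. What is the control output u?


u = Kp*e + Ki*int(e) + Kd*de/dt
= 2.1*4.7 + 0.12*7.3 + 0.1*(-0.1)
= 9.87 + 0.876 + -0.01
= 10.736


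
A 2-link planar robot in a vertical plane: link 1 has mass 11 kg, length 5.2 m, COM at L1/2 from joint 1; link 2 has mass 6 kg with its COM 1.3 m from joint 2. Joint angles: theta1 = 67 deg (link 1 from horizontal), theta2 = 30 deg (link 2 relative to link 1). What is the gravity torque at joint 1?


Horizontal distance from joint 1 to link-1 COM:
  x_c1 = (L1/2)*cos(t1) = 2.6 * 0.3907 = 1.0159 m
Horizontal distance from joint 1 to link-2 COM:
  x_c2 = L1*cos(t1) + Lc2*cos(t1+t2)
       = 5.2*0.3907 + 1.3*-0.1219 = 1.8734 m
tau1 = m1*g*x_c1 + m2*g*x_c2
     = 11*9.81*1.0159 + 6*9.81*1.8734
     = 109.6259 + 110.2667
     = 219.8925 Nm


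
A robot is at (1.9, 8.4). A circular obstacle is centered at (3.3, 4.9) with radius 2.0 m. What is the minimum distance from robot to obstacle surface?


center_dist = sqrt((1.9-3.3)^2 + (8.4-4.9)^2)
= sqrt(1.96 + 12.25)
= 3.7696
min_dist = center_dist - radius = 3.7696 - 2.0 = 1.7696 m


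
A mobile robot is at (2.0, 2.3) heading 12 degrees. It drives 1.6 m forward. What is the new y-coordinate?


y_new = y0 + d*sin(theta)
= 2.3 + 1.6*sin(12)
= 2.3 + 0.3327
= 2.6327


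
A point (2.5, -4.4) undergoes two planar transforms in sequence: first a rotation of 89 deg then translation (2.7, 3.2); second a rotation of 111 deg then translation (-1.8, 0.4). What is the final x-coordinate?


After transform 1:
x1 = cos(89)*2.5 - sin(89)*-4.4 + 2.7 = 7.143
y1 = sin(89)*2.5 + cos(89)*-4.4 + 3.2 = 5.6228
After transform 2:
x2 = cos(111)*7.143 - sin(111)*5.6228 + -1.8
= -9.6092


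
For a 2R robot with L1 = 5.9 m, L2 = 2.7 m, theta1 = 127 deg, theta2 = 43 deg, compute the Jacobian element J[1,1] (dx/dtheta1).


J[1,1] = -L1*sin(t1) - L2*sin(t1+t2)
= -5.9*sin(127) - 2.7*sin(170)
= -5.1808


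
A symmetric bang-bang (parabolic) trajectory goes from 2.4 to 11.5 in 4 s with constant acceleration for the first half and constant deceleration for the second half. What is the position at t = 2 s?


Symmetric rest-to-rest: each phase covers (pf-p0)/2 in time T/2. 0.5*a*(T/2)^2 = (pf-p0)/2 => a = 4*(pf-p0)/T^2
a = 4*(11.5-2.4)/4^2 = 2.275
t = 2 is in the acceleration phase (t <= T/2).
p = p0 + 0.5*a*t^2 = 2.4 + 0.5*2.275*2^2
= 6.95


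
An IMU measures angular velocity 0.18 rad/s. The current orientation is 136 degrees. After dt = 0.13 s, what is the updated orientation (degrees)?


delta_theta = w * dt = 0.18 * 0.13 = 0.0234 rad
= 1.3407 deg
theta_new = 136 + 1.3407 = 137.3407 deg


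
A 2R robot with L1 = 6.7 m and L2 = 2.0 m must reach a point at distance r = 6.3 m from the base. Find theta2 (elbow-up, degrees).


cos(theta2) = (r^2 - L1^2 - L2^2) / (2*L1*L2)
cos(theta2) = (39.69 - 44.89 - 4.0) / 26.8
cos(theta2) = -0.343284
theta2 = 110.0771 degrees


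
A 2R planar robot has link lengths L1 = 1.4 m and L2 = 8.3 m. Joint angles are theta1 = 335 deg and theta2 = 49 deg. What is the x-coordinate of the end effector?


Convert angles to radians: theta1 = 5.8469, theta2 = 0.8552
x = L1*cos(theta1) + L2*cos(theta1+theta2)
x = 1.2688 + 7.5824
x = 8.8513


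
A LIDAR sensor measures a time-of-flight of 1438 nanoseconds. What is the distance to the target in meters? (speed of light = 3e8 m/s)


tof = 1438 ns = 1.438e-06 s
dist = c * tof / 2
= 3e8 * 1.438e-06 / 2
= 215.7 m


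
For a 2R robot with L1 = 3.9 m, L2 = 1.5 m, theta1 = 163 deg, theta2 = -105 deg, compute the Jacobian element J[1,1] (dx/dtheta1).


J[1,1] = -L1*sin(t1) - L2*sin(t1+t2)
= -3.9*sin(163) - 1.5*sin(58)
= -2.4123


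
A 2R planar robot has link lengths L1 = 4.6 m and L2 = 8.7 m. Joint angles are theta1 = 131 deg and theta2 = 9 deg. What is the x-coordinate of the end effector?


Convert angles to radians: theta1 = 2.2864, theta2 = 0.1571
x = L1*cos(theta1) + L2*cos(theta1+theta2)
x = -3.0179 + -6.6646
x = -9.6825


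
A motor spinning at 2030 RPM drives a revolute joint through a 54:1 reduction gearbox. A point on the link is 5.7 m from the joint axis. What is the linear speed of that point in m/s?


omega_motor = 2030 * 2*pi/60 = 212.5811 rad/s
omega_joint = omega_motor / 54 = 3.9367 rad/s
v = omega_joint * r = 3.9367 * 5.7
= 22.4391 m/s


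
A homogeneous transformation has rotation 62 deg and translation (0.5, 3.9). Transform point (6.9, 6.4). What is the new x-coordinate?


x' = cos(theta)*px - sin(theta)*py + tx
= 0.4695*6.9 - 0.8829*6.4 + 0.5
= -1.9115


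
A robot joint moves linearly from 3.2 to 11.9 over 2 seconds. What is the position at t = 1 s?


s = t/T = 1/2 = 0.5
p(t) = p0 + (pf-p0)*s
= 3.2 + (11.9 - 3.2) * 0.5
= 7.55


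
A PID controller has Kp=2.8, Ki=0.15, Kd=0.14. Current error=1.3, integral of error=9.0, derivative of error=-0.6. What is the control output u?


u = Kp*e + Ki*int(e) + Kd*de/dt
= 2.8*1.3 + 0.15*9.0 + 0.14*(-0.6)
= 3.64 + 1.35 + -0.084
= 4.906


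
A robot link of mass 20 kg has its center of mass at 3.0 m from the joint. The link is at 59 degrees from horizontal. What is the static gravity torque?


tau = m*g*L*cos(angle)
= 20 * 9.81 * 3.0 * cos(59 deg)
= 20 * 9.81 * 3.0 * 0.515
= 303.1514 Nm


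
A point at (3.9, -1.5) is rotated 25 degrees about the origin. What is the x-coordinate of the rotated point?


x' = x*cos(theta) - y*sin(theta)
cos(25 deg) = 0.9063, sin(25 deg) = 0.4226
x' = 3.9 * 0.9063 - -1.5 * 0.4226
= 3.5346 - -0.6339
= 4.1685


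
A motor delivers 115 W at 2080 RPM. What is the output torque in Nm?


omega = 2080 * 2*pi/60 = 217.8171 rad/s
tau = P / omega = 115 / 217.8171
= 0.528 Nm


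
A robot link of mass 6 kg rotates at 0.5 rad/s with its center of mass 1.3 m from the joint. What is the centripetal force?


F = m * omega^2 * r
= 6 * 0.5^2 * 1.3
= 6 * 0.25 * 1.3
= 1.95 N


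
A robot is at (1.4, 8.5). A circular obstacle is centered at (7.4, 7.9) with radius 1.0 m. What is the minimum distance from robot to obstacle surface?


center_dist = sqrt((1.4-7.4)^2 + (8.5-7.9)^2)
= sqrt(36.0 + 0.36)
= 6.0299
min_dist = center_dist - radius = 6.0299 - 1.0 = 5.0299 m


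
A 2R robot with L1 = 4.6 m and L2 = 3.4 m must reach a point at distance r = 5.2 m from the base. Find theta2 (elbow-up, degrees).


cos(theta2) = (r^2 - L1^2 - L2^2) / (2*L1*L2)
cos(theta2) = (27.04 - 21.16 - 11.56) / 31.28
cos(theta2) = -0.181586
theta2 = 100.4621 degrees


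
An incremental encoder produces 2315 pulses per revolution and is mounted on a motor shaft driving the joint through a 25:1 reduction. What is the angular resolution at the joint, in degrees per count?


counts per rev = 2315
effective counts at joint = 2315 * 25 = 57875
resolution = 360 / 57875
= 0.0062 deg/count


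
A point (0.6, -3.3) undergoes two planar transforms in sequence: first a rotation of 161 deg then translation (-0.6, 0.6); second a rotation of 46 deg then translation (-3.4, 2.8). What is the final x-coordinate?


After transform 1:
x1 = cos(161)*0.6 - sin(161)*-3.3 + -0.6 = -0.0929
y1 = sin(161)*0.6 + cos(161)*-3.3 + 0.6 = 3.9156
After transform 2:
x2 = cos(46)*-0.0929 - sin(46)*3.9156 + -3.4
= -6.2812


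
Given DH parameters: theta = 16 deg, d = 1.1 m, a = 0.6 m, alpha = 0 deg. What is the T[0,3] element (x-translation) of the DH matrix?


T[0,3] = a * cos(theta)
= 0.6 * cos(16 deg)
= 0.6 * 0.9613
= 0.5768


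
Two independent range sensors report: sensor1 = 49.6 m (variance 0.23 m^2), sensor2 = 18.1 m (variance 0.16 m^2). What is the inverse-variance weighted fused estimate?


w1 = (1/var1) / (1/var1 + 1/var2)
   = 4.3478 / (4.3478 + 6.25) = 0.4103
w2 = 1 - w1 = 0.5897
fused = w1*s1 + w2*s2 = 20.3487 + 10.6744
= 31.0231 m


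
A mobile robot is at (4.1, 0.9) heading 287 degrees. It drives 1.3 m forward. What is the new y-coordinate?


y_new = y0 + d*sin(theta)
= 0.9 + 1.3*sin(287)
= 0.9 + -1.2432
= -0.3432


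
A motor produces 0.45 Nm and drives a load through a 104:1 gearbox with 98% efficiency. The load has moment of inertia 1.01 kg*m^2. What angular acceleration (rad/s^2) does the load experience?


tau_out = tau_motor * N * eta
= 0.45 * 104 * 0.98 = 45.864 Nm
alpha = tau_out / I = 45.864 / 1.01
= 45.4099 rad/s^2


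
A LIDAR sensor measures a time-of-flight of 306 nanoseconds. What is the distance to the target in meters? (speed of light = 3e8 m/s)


tof = 306 ns = 3.06e-07 s
dist = c * tof / 2
= 3e8 * 3.06e-07 / 2
= 45.9 m


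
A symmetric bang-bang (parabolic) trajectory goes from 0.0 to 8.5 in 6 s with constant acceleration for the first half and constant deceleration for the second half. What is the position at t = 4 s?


Symmetric rest-to-rest: each phase covers (pf-p0)/2 in time T/2. 0.5*a*(T/2)^2 = (pf-p0)/2 => a = 4*(pf-p0)/T^2
a = 4*(8.5-0.0)/6^2 = 0.9444
t = 4 is in the deceleration phase (t > T/2).
p = pf - 0.5*a*(T-t)^2 = 8.5 - 0.5*0.9444*2^2
= 6.6111


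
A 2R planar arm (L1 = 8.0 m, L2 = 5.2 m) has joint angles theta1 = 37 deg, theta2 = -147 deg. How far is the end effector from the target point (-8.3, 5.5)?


End effector via forward kinematics:
x = L1*cos(t1) + L2*cos(t1+t2) = 4.6106
y = L1*sin(t1) + L2*sin(t1+t2) = -0.0719
Distance to target:
d = sqrt((-8.3 - 4.6106)^2 + (5.5 - -0.0719)^2)
= sqrt(166.6831 + 31.0459)
= 14.0616 m


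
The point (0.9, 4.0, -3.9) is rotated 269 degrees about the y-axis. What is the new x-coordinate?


Rotation about y-axis: x' = x*cos(theta) + z*sin(theta)
= 0.9 * -0.0175 + -3.9 * -0.9998
= 3.8837


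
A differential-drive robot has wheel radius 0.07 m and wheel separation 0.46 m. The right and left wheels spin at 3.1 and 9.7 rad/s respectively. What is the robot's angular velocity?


vR = r*wR = 0.07*3.1 = 0.217 m/s
vL = r*wL = 0.07*9.7 = 0.679 m/s
v = (vR+vL)/2 = 0.448 m/s
omega = (vR-vL)/L = -1.0043 rad/s
angular velocity = -1.0043 rad/s


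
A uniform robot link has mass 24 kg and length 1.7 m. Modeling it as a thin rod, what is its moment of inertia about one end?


I = (1/3) * m * L^2
= (1/3) * 24 * 1.7^2
= 0.333333 * 24 * 2.89
= 23.12 kg*m^2


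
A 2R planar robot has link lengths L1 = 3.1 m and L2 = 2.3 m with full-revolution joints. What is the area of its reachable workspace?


r_max = L1 + L2 = 5.4 m
r_min = |L1 - L2| = 0.8 m
Area = pi*(r_max^2 - r_min^2)
= pi*(29.16 - 0.64)
= pi * 28.52
= 89.5982 m^2


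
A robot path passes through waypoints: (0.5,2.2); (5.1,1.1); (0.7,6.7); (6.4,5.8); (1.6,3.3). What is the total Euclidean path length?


Segment lengths:
  seg1 = sqrt((4.6)^2 + (-1.1)^2) = 4.7297
  seg2 = sqrt((-4.4)^2 + (5.6)^2) = 7.1218
  seg3 = sqrt((5.7)^2 + (-0.9)^2) = 5.7706
  seg4 = sqrt((-4.8)^2 + (-2.5)^2) = 5.412
Total = 23.0341


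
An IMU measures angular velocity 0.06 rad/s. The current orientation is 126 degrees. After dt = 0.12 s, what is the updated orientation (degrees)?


delta_theta = w * dt = 0.06 * 0.12 = 0.0072 rad
= 0.4125 deg
theta_new = 126 + 0.4125 = 126.4125 deg
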